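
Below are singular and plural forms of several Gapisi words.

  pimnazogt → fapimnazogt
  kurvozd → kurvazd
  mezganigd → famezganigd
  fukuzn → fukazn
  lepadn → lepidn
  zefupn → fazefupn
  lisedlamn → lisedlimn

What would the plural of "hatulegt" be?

fahatulegt

"hatulegt" has second-to-last letter 'g'. The stems whose second-to-last letter is 'g' (mezganigd → famezganigd, pimnazogt → fapimnazogt) add the prefix fa-.
The other patterns: stems whose second-to-last letter is 'z' change the last vowel to 'a'; stems whose second-to-last letter is 'd' or 'm' change the last vowel to 'i'.
So hatulegt → fahatulegt.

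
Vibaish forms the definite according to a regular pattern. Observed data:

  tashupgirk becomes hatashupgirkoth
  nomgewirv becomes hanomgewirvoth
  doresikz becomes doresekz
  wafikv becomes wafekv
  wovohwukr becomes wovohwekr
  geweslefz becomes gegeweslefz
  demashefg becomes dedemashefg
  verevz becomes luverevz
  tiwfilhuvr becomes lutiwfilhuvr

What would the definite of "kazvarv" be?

nomgewirv and wafikv both end in -v yet inflect differently (hanomgewirvoth, wafekv), so the final letter is not what conditions the rule; the second-to-last letter is.
"kazvarv" has second-to-last letter 'r'. The stems whose second-to-last letter is 'r' (tashupgirk → hatashupgirkoth, nomgewirv → hanomgewirvoth) add ha- … -oth around the stem.
So kazvarv → hakazvarvoth.

hakazvarvoth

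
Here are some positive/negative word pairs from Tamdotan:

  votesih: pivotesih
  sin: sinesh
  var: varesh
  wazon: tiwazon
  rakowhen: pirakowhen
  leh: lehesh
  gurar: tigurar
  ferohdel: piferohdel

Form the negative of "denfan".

tidenfan

sin and wazon both end in -n yet inflect differently (sinesh, tiwazon), so the final letter is not what conditions the rule; the number of vowels is.
"denfan" has 2 vowels. The stems with 2 vowels (wazon → tiwazon, gurar → tigurar) add the prefix ti-.
The other patterns: stems with 1 vowel add -esh; stems with 3 vowels add the prefix pi-.
So denfan → tidenfan.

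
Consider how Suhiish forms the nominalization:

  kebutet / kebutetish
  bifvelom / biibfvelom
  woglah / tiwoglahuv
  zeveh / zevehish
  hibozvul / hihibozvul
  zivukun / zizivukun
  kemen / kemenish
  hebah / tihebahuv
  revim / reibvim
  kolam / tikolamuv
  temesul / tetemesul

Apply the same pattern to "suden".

sudenish

"suden" has last vowel 'e'. The stems whose last vowel is 'e' (zeveh → zevehish, kebutet → kebutetish, kemen → kemenish) add -ish.
So suden → sudenish.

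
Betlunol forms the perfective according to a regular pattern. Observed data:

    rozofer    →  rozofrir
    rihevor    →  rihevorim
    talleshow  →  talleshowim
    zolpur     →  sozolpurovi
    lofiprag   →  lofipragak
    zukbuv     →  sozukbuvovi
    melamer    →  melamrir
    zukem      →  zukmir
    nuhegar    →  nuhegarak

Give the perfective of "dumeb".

dumbir

"dumeb" has last vowel 'e'. The stems whose last vowel is 'e' (zukem → zukmir, rozofer → rozofrir, melamer → melamrir) delete the last vowel and add -ir.
The other patterns: stems whose last vowel is 'u' add so- … -ovi around the stem; stems whose last vowel is 'o' add -im; stems whose last vowel is 'a' add -ak.
So dumeb → dumbir.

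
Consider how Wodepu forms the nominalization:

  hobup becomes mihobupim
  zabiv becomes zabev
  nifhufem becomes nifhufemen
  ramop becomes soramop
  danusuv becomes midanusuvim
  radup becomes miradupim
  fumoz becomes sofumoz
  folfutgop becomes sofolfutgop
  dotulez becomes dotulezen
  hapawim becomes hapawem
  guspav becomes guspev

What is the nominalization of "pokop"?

"pokop" has last vowel 'o'. The stems whose last vowel is 'o' (ramop → soramop, fumoz → sofumoz, folfutgop → sofolfutgop) add the prefix so-.
The other patterns: stems whose last vowel is 'a' or 'i' change the last vowel to 'e'; stems whose last vowel is 'e' add -en; stems whose last vowel is 'u' add mi- … -im around the stem.
So pokop → sopokop.

sopokop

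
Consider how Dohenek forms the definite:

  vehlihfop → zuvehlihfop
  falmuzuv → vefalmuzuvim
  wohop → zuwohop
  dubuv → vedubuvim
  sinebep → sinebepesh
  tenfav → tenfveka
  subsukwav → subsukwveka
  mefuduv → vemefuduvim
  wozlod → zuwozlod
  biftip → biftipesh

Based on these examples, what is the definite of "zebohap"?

zebohpeka

"zebohap" has last vowel 'a'. The stems whose last vowel is 'a' (subsukwav → subsukwveka, tenfav → tenfveka) delete the last vowel and add -eka.
So zebohap → zebohpeka.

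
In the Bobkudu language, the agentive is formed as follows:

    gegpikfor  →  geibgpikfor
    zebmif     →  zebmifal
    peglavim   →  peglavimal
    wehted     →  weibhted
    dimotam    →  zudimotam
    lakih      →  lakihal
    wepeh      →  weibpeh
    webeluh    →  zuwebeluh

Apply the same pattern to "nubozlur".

webeluh and lakih both end in -h yet inflect differently (zuwebeluh, lakihal), so the final letter is not what conditions the rule; the last vowel is.
"nubozlur" has last vowel 'u'. The one such stem in the data (webeluh → zuwebeluh) adds the prefix zu-, so the same rule applies.
The other patterns: stems whose last vowel is 'i' add -al; stems whose last vowel is 'e' or 'o' insert -ib- after the first vowel.
So nubozlur → zunubozlur.

zunubozlur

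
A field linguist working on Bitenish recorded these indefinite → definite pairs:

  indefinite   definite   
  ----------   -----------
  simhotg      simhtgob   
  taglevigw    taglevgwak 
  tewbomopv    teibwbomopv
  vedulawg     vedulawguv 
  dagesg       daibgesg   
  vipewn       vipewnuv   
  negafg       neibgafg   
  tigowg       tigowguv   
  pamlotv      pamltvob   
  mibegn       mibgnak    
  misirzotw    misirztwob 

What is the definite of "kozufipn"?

"kozufipn" has second-to-last letter 'p'. The one such stem in the data (tewbomopv → teibwbomopv) inserts -ib- after the first vowel (as do negafg, dagesg), so the same rule applies.
The other patterns: stems whose second-to-last letter is 'g' delete the last vowel and add -ak; stems whose second-to-last letter is 't' delete the last vowel and add -ob; stems whose second-to-last letter is 'w' add -uv.
So kozufipn → koibzufipn.

koibzufipn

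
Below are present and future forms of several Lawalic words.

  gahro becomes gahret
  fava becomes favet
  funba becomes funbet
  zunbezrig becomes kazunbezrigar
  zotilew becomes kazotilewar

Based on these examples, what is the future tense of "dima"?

dimet

"dima" ends in a vowel. The stems ending in a vowel (gahro → gahret, fava → favet, funba → funbet) drop the final letter and add -et.
The other pattern: stems ending in a consonant add ka- … -ar around the stem.
So dima → dimet.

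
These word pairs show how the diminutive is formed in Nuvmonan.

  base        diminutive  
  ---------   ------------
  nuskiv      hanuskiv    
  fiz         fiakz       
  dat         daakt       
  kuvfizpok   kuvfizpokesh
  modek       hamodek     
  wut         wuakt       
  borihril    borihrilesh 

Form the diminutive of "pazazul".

pazazulesh

"pazazul" has 3 vowels. The stems with 3 vowels (kuvfizpok → kuvfizpokesh, borihril → borihrilesh) add -esh.
The other patterns: stems with 1 vowel insert -ak- after the first vowel; stems with 2 vowels add the prefix ha-.
So pazazul → pazazulesh.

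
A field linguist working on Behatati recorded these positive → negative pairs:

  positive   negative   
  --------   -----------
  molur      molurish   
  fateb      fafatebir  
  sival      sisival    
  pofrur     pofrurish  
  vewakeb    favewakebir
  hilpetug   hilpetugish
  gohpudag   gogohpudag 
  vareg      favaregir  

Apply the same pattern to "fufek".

vareg and hilpetug both end in -g yet inflect differently (favaregir, hilpetugish), so the final letter is not what conditions the rule; the last vowel is.
"fufek" has last vowel 'e'. The stems whose last vowel is 'e' (vewakeb → favewakebir, vareg → favaregir, fateb → fafatebir) add fa- … -ir around the stem.
So fufek → fafufekir.

fafufekir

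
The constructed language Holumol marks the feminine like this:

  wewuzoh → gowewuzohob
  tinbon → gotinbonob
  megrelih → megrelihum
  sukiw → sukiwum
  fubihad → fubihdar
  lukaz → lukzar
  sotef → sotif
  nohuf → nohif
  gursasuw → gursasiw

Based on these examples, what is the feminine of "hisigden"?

hisigdin

wewuzoh and megrelih both end in -h yet inflect differently (gowewuzohob, megrelihum), so the final letter is not what conditions the rule; the last vowel is.
"hisigden" has last vowel 'e'. The one such stem in the data (sotef → sotif) changes the last vowel to 'i' (as do nohuf, gursasuw), so the same rule applies.
The other patterns: stems whose last vowel is 'o' add go- … -ob around the stem; stems whose last vowel is 'i' add -um; stems whose last vowel is 'a' delete the last vowel and add -ar.
So hisigden → hisigdin.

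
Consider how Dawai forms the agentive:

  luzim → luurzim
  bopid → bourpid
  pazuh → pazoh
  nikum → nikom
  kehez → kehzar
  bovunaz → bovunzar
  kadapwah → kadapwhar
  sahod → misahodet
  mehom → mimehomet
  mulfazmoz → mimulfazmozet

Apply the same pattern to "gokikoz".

migokikozet

"gokikoz" has last vowel 'o'. The stems whose last vowel is 'o' (sahod → misahodet, mehom → mimehomet, mulfazmoz → mimulfazmozet) add mi- … -et around the stem.
So gokikoz → migokikozet.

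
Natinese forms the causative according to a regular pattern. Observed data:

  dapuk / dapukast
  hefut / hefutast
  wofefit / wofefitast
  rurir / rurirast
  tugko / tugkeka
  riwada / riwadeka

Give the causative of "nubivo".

rurir and riwada both begin with r- yet inflect differently (rurirast, riwadeka), so the first letter is not what conditions the rule; whether the stem ends in a vowel or a consonant is.
"nubivo" ends in a vowel. The stems ending in a vowel (tugko → tugkeka, riwada → riwadeka) drop the final letter and add -eka.
The other pattern: stems ending in a consonant add -ast.
So nubivo → nubiveka.

nubiveka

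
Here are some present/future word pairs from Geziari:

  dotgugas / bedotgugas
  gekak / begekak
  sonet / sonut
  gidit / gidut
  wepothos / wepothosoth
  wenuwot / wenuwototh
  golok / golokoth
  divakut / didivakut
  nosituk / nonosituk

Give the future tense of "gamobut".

"gamobut" has last vowel 'u'. The stems whose last vowel is 'u' (divakut → didivakut, nosituk → nonosituk) repeat the first consonant+vowel as a prefix.
The other patterns: stems whose last vowel is 'a' add the prefix be-; stems whose last vowel is 'e' or 'i' change the last vowel to 'u'; stems whose last vowel is 'o' add -oth.
So gamobut → gagamobut.

gagamobut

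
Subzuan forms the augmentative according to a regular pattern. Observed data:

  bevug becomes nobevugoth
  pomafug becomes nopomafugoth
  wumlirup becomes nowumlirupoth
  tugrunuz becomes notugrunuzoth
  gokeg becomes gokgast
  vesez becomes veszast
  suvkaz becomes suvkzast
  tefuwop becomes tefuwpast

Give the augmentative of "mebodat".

mebodtast

bevug and gokeg both end in -g yet inflect differently (nobevugoth, gokgast), so the final letter is not what conditions the rule; the last vowel is.
"mebodat" has last vowel 'a'. The one such stem in the data (suvkaz → suvkzast) deletes the last vowel and adds -ast (as do gokeg, vesez), so the same rule applies.
The other pattern: stems whose last vowel is 'u' add no- … -oth around the stem.
So mebodat → mebodtast.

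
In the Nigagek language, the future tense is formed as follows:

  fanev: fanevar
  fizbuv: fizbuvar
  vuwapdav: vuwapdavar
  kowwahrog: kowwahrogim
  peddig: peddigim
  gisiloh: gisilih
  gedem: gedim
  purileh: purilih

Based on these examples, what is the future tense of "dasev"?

kowwahrog and gisiloh both have last vowel 'o' yet inflect differently (kowwahrogim, gisilih), so the last vowel is not what conditions the rule; the final letter is.
"dasev" ends in -v. The stems ending in -v (fanev → fanevar, fizbuv → fizbuvar, vuwapdav → vuwapdavar) add -ar.
So dasev → dasevar.

dasevar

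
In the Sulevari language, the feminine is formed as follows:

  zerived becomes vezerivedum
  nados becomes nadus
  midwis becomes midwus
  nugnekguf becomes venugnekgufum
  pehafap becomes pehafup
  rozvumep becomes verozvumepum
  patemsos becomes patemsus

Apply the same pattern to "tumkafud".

vetumkafudum

rozvumep and pehafap both end in -p yet inflect differently (verozvumepum, pehafup), so the final letter is not what conditions the rule; the last vowel is.
"tumkafud" has last vowel 'u'. The one such stem in the data (nugnekguf → venugnekgufum) adds ve- … -um around the stem, so the same rule applies.
The other pattern: stems whose last vowel is 'a', 'i' or 'o' change the last vowel to 'u'.
So tumkafud → vetumkafudum.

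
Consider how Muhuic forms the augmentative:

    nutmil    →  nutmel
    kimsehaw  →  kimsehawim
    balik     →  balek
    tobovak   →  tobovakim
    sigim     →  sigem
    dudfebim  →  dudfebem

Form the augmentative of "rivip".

rivep

balik and tobovak both end in -k yet inflect differently (balek, tobovakim), so the final letter is not what conditions the rule; the last vowel is.
"rivip" has last vowel 'i'. The stems whose last vowel is 'i' (balik → balek, sigim → sigem, dudfebim → dudfebem) change the last vowel to 'e'.
The other pattern: stems whose last vowel is 'a' add -im.
So rivip → rivep.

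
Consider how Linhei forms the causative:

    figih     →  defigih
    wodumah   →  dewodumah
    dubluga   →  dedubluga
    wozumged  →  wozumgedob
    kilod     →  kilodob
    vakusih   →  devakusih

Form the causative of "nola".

denola

wodumah and wozumged both begin with w- yet inflect differently (dewodumah, wozumgedob), so the first letter is not what conditions the rule; the final letter is.
"nola" ends in -a. The one such stem in the data (dubluga → dedubluga) adds the prefix de-, so the same rule applies.
So nola → denola.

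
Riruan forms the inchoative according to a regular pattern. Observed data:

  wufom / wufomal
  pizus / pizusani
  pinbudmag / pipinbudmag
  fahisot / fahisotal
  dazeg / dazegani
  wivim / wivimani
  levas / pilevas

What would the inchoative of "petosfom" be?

"petosfom" has last vowel 'o'. The stems whose last vowel is 'o' (fahisot → fahisotal, wufom → wufomal) add -al.
The other patterns: stems whose last vowel is 'a' add the prefix pi-; stems whose last vowel is 'e', 'i' or 'u' add -ani.
So petosfom → petosfomal.

petosfomal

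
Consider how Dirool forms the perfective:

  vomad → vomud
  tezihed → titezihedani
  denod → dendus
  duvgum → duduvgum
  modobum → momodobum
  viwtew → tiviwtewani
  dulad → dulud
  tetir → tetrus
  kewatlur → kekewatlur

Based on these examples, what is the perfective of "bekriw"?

vomad and tezihed both end in -d yet inflect differently (vomud, titezihedani), so the final letter is not what conditions the rule; the last vowel is.
"bekriw" has last vowel 'i'. The one such stem in the data (tetir → tetrus) deletes the last vowel and adds -us (as does denod), so the same rule applies.
The other patterns: stems whose last vowel is 'u' repeat the first consonant+vowel as a prefix; stems whose last vowel is 'a' change the last vowel to 'u'; stems whose last vowel is 'e' add ti- … -ani around the stem.
So bekriw → bekrwus.

bekrwus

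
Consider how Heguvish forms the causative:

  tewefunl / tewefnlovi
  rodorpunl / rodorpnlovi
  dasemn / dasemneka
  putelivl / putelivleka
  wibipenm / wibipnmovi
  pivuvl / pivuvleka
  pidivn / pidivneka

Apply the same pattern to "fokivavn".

rodorpunl and putelivl both end in -l yet inflect differently (rodorpnlovi, putelivleka), so the final letter is not what conditions the rule; the second-to-last letter is.
"fokivavn" has second-to-last letter 'v'. The stems whose second-to-last letter is 'v' (pidivn → pidivneka, putelivl → putelivleka, pivuvl → pivuvleka) add -eka.
So fokivavn → fokivavneka.

fokivavneka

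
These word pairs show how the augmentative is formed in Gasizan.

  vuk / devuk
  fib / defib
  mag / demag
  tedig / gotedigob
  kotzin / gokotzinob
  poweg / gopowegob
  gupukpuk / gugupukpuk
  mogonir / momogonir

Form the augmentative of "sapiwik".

sasapiwik

"sapiwik" has 3 vowels. The stems with 3 vowels (gupukpuk → gugupukpuk, mogonir → momogonir) repeat the first consonant+vowel as a prefix.
The other patterns: stems with 1 vowel add the prefix de-; stems with 2 vowels add go- … -ob around the stem.
So sapiwik → sasapiwik.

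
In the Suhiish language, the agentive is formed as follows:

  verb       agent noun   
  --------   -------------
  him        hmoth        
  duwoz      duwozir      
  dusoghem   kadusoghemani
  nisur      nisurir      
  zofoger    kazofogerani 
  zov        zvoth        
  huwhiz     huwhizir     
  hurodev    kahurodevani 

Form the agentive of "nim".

him and dusoghem both end in -m yet inflect differently (hmoth, kadusoghemani), so the final letter is not what conditions the rule; the number of vowels is.
"nim" has 1 vowel. The stems with 1 vowel (zov → zvoth, him → hmoth) delete the last vowel and add -oth.
So nim → nmoth.

nmoth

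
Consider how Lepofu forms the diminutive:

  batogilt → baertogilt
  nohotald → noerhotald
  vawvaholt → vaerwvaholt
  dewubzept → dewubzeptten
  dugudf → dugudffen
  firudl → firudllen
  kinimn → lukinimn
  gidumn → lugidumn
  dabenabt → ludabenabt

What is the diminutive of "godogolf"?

"godogolf" has second-to-last letter 'l'. The stems whose second-to-last letter is 'l' (batogilt → baertogilt, nohotald → noerhotald, vawvaholt → vaerwvaholt) insert -er- after the first vowel.
The other patterns: stems whose second-to-last letter is 'd' or 'p' double the final consonant and add -en; stems whose second-to-last letter is 'b' or 'm' add the prefix lu-.
So godogolf → goerdogolf.

goerdogolf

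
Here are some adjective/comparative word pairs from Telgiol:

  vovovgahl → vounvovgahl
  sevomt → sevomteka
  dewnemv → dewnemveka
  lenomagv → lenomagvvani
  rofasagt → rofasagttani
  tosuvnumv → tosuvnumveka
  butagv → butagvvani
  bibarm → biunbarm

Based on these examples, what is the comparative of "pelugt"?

"pelugt" has second-to-last letter 'g'. The stems whose second-to-last letter is 'g' (lenomagv → lenomagvvani, butagv → butagvvani, rofasagt → rofasagttani) double the final consonant and add -ani.
So pelugt → pelugttani.

pelugttani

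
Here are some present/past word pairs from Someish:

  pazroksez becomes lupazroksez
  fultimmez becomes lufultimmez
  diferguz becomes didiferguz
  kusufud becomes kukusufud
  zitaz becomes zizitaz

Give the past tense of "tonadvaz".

"tonadvaz" has last vowel 'a'. The one such stem in the data (zitaz → zizitaz) repeats the first consonant+vowel as a prefix (as do diferguz, kusufud), so the same rule applies.
The other pattern: stems whose last vowel is 'e' add the prefix lu-.
So tonadvaz → totonadvaz.

totonadvaz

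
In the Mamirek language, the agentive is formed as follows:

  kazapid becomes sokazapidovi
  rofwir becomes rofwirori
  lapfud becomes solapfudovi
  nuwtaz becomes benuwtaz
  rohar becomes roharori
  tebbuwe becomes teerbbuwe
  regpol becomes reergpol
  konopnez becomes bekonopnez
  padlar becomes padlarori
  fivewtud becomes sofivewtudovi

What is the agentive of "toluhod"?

"toluhod" ends in -d. The stems ending in -d (kazapid → sokazapidovi, lapfud → solapfudovi, fivewtud → sofivewtudovi) add so- … -ovi around the stem.
The other patterns: stems ending in -r add -ori; stems ending in -z add the prefix be-; stems ending in -e or -l insert -er- after the first vowel.
So toluhod → sotoluhodovi.

sotoluhodovi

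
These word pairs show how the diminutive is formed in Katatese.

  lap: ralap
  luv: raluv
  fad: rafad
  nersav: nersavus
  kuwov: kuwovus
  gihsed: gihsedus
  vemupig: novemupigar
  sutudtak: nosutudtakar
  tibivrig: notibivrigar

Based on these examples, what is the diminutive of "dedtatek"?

nodedtatekar

luv and nersav both end in -v yet inflect differently (raluv, nersavus), so the final letter is not what conditions the rule; the number of vowels is.
"dedtatek" has 3 vowels. The stems with 3 vowels (vemupig → novemupigar, sutudtak → nosutudtakar, tibivrig → notibivrigar) add no- … -ar around the stem.
The other patterns: stems with 1 vowel add the prefix ra-; stems with 2 vowels add -us.
So dedtatek → nodedtatekar.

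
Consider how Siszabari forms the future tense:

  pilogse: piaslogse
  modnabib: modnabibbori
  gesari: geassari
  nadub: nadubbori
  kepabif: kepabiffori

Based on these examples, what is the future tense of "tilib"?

tilibbori

"tilib" ends in -b. The stems ending in -b (nadub → nadubbori, modnabib → modnabibbori) double the final consonant and add -ori.
The other pattern: stems ending in -e or -i insert -as- after the first vowel.
So tilib → tilibbori.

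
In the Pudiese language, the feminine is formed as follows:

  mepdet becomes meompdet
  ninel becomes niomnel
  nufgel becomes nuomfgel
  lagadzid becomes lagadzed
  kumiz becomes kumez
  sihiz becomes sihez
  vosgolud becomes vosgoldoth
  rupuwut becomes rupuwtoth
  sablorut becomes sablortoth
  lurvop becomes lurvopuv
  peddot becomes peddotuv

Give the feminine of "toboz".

tobozuv

lagadzid and vosgolud both end in -d yet inflect differently (lagadzed, vosgoldoth), so the final letter is not what conditions the rule; the last vowel is.
"toboz" has last vowel 'o'. The stems whose last vowel is 'o' (lurvop → lurvopuv, peddot → peddotuv) add -uv.
So toboz → tobozuv.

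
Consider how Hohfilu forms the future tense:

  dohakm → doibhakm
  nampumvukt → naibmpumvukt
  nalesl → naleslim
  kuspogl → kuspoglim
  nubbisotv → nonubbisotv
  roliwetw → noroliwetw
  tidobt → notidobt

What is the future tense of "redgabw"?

noredgabw

nampumvukt and tidobt both end in -t yet inflect differently (naibmpumvukt, notidobt), so the final letter is not what conditions the rule; the second-to-last letter is.
"redgabw" has second-to-last letter 'b'. The one such stem in the data (tidobt → notidobt) adds the prefix no-, so the same rule applies.
The other patterns: stems whose second-to-last letter is 'k' insert -ib- after the first vowel; stems whose second-to-last letter is 'g' or 's' add -im.
So redgabw → noredgabw.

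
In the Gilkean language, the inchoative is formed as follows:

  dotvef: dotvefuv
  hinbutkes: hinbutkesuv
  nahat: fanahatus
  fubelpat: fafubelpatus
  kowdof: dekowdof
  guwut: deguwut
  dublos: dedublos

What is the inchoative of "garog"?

degarog

dotvef and kowdof both end in -f yet inflect differently (dotvefuv, dekowdof), so the final letter is not what conditions the rule; the last vowel is.
"garog" has last vowel 'o'. The stems whose last vowel is 'o' (kowdof → dekowdof, dublos → dedublos) add the prefix de-.
The other patterns: stems whose last vowel is 'e' add -uv; stems whose last vowel is 'a' add fa- … -us around the stem.
So garog → degarog.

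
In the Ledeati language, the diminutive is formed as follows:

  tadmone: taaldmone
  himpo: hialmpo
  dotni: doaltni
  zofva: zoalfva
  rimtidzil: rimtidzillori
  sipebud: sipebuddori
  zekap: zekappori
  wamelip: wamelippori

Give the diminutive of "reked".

rekeddori

dotni and rimtidzil both have last vowel 'i' yet inflect differently (doaltni, rimtidzillori), so the last vowel is not what conditions the rule; whether the stem ends in a vowel or a consonant is.
"reked" ends in a consonant. The stems ending in a consonant (rimtidzil → rimtidzillori, sipebud → sipebuddori, zekap → zekappori) double the final consonant and add -ori.
So reked → rekeddori.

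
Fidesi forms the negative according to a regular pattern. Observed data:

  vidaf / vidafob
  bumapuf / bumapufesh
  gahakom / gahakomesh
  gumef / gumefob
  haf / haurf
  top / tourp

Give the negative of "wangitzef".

haf and vidaf both end in -f yet inflect differently (haurf, vidafob), so the final letter is not what conditions the rule; the number of vowels is.
"wangitzef" has 3 vowels. The stems with 3 vowels (bumapuf → bumapufesh, gahakom → gahakomesh) add -esh.
So wangitzef → wangitzefesh.

wangitzefesh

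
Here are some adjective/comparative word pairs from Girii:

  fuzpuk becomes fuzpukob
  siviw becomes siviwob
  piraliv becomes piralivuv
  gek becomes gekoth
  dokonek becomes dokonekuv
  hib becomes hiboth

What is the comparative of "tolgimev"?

tolgimevuv

gek and fuzpuk both end in -k yet inflect differently (gekoth, fuzpukob), so the final letter is not what conditions the rule; the number of vowels is.
"tolgimev" has 3 vowels. The stems with 3 vowels (dokonek → dokonekuv, piraliv → piralivuv) add -uv.
The other patterns: stems with 1 vowel add -oth; stems with 2 vowels add -ob.
So tolgimev → tolgimevuv.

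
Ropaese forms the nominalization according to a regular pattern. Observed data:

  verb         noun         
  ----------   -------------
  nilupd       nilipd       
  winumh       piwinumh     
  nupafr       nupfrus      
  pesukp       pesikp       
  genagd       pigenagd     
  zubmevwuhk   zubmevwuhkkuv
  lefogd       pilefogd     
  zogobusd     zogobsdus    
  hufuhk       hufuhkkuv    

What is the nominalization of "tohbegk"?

zogobusd and lefogd both end in -d yet inflect differently (zogobsdus, pilefogd), so the final letter is not what conditions the rule; the second-to-last letter is.
"tohbegk" has second-to-last letter 'g'. The stems whose second-to-last letter is 'g' (lefogd → pilefogd, genagd → pigenagd) add the prefix pi-.
The other patterns: stems whose second-to-last letter is 'f' or 's' delete the last vowel and add -us; stems whose second-to-last letter is 'h' double the final consonant and add -uv; stems whose second-to-last letter is 'k' or 'p' change the last vowel to 'i'.
So tohbegk → pitohbegk.

pitohbegk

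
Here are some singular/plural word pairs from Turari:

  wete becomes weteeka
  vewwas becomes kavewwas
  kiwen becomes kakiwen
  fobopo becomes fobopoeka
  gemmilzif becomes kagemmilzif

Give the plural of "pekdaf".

kapekdaf

kiwen and wete both have last vowel 'e' yet inflect differently (kakiwen, weteeka), so the last vowel is not what conditions the rule; whether the stem ends in a vowel or a consonant is.
"pekdaf" ends in a consonant. The stems ending in a consonant (gemmilzif → kagemmilzif, kiwen → kakiwen, vewwas → kavewwas) add the prefix ka-.
The other pattern: stems ending in a vowel add -eka.
So pekdaf → kapekdaf.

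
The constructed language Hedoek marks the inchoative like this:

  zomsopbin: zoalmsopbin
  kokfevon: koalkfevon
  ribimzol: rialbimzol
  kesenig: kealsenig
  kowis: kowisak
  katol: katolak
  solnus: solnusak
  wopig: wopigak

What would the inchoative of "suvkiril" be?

ribimzol and katol both end in -l yet inflect differently (rialbimzol, katolak), so the final letter is not what conditions the rule; the number of vowels is.
"suvkiril" has 3 vowels. The stems with 3 vowels (zomsopbin → zoalmsopbin, kokfevon → koalkfevon, ribimzol → rialbimzol) insert -al- after the first vowel.
So suvkiril → sualvkiril.

sualvkiril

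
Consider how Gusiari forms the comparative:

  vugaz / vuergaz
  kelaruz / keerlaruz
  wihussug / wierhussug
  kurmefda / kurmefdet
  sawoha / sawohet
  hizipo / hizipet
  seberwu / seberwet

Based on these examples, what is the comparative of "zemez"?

vugaz and kurmefda both have last vowel 'a' yet inflect differently (vuergaz, kurmefdet), so the last vowel is not what conditions the rule; whether the stem ends in a vowel or a consonant is.
"zemez" ends in a consonant. The stems ending in a consonant (vugaz → vuergaz, kelaruz → keerlaruz, wihussug → wierhussug) insert -er- after the first vowel.
The other pattern: stems ending in a vowel drop the final letter and add -et.
So zemez → zeermez.

zeermez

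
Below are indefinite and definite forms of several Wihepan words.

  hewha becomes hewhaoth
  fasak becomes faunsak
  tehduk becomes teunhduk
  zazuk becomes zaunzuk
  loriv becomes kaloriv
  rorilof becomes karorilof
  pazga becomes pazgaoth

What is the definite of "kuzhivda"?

hewha and fasak both have last vowel 'a' yet inflect differently (hewhaoth, faunsak), so the last vowel is not what conditions the rule; the final letter is.
"kuzhivda" ends in -a. The stems ending in -a (hewha → hewhaoth, pazga → pazgaoth) add -oth.
The other patterns: stems ending in -k insert -un- after the first vowel; stems ending in -f or -v add the prefix ka-.
So kuzhivda → kuzhivdaoth.

kuzhivdaoth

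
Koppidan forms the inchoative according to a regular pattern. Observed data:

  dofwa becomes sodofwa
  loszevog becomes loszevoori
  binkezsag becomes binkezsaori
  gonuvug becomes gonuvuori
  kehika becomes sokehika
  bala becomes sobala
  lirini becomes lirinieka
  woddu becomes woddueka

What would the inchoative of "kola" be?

binkezsag and dofwa both have last vowel 'a' yet inflect differently (binkezsaori, sodofwa), so the last vowel is not what conditions the rule; the final letter is.
"kola" ends in -a. The stems ending in -a (dofwa → sodofwa, bala → sobala, kehika → sokehika) add the prefix so-.
The other patterns: stems ending in -g drop the final letter and add -ori; stems ending in -i or -u add -eka.
So kola → sokola.

sokola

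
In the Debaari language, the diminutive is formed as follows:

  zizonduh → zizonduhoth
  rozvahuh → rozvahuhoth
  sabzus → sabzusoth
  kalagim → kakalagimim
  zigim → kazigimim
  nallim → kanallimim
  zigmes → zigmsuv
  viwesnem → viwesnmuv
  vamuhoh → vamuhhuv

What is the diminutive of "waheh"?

wahhuv

sabzus and zigmes both end in -s yet inflect differently (sabzusoth, zigmsuv), so the final letter is not what conditions the rule; the last vowel is.
"waheh" has last vowel 'e'. The stems whose last vowel is 'e' (zigmes → zigmsuv, viwesnem → viwesnmuv) delete the last vowel and add -uv.
The other patterns: stems whose last vowel is 'u' add -oth; stems whose last vowel is 'i' add ka- … -im around the stem.
So waheh → wahhuv.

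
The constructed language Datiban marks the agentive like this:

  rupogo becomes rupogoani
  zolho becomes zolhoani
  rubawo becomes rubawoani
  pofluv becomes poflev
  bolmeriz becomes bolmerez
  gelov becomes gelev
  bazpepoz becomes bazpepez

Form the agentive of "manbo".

manboani

rupogo and gelov both have last vowel 'o' yet inflect differently (rupogoani, gelev), so the last vowel is not what conditions the rule; the final letter is.
"manbo" ends in -o. The stems ending in -o (rupogo → rupogoani, zolho → zolhoani, rubawo → rubawoani) add -ani.
The other pattern: stems ending in -v or -z change the last vowel to 'e'.
So manbo → manboani.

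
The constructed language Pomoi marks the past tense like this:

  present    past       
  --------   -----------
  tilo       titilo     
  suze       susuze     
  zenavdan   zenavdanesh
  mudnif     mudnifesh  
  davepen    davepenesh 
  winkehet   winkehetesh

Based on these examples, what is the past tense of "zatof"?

"zatof" ends in a consonant. The stems ending in a consonant (zenavdan → zenavdanesh, mudnif → mudnifesh, davepen → davepenesh) add -esh.
The other pattern: stems ending in a vowel repeat the first consonant+vowel as a prefix.
So zatof → zatofesh.

zatofesh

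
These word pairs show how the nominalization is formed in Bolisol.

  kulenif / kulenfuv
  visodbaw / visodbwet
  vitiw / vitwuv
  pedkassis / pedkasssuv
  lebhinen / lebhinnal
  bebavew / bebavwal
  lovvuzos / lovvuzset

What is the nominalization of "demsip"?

vitiw and bebavew both end in -w yet inflect differently (vitwuv, bebavwal), so the final letter is not what conditions the rule; the last vowel is.
"demsip" has last vowel 'i'. The stems whose last vowel is 'i' (pedkassis → pedkasssuv, vitiw → vitwuv, kulenif → kulenfuv) delete the last vowel and add -uv.
So demsip → demspuv.

demspuv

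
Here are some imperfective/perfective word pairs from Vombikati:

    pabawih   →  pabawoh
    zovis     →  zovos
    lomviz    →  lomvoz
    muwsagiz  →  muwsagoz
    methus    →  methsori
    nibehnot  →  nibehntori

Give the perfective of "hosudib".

"hosudib" has last vowel 'i'. The stems whose last vowel is 'i' (lomviz → lomvoz, muwsagiz → muwsagoz, pabawih → pabawoh) change the last vowel to 'o'.
The other pattern: stems whose last vowel is 'o' or 'u' delete the last vowel and add -ori.
So hosudib → hosudob.

hosudob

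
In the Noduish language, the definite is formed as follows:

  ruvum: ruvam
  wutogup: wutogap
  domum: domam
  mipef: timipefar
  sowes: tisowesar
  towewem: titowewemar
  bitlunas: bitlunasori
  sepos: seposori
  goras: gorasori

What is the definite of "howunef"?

ruvum and towewem both end in -m yet inflect differently (ruvam, titowewemar), so the final letter is not what conditions the rule; the last vowel is.
"howunef" has last vowel 'e'. The stems whose last vowel is 'e' (mipef → timipefar, sowes → tisowesar, towewem → titowewemar) add ti- … -ar around the stem.
So howunef → tihowunefar.

tihowunefar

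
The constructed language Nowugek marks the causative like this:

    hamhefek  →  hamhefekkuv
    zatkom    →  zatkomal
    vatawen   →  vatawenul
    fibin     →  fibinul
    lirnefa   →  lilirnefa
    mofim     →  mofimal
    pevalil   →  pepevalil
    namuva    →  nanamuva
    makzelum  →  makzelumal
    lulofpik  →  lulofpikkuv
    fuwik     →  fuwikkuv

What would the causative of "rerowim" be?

rerowimal

fibin and lulofpik both have last vowel 'i' yet inflect differently (fibinul, lulofpikkuv), so the last vowel is not what conditions the rule; the final letter is.
"rerowim" ends in -m. The stems ending in -m (makzelum → makzelumal, zatkom → zatkomal, mofim → mofimal) add -al.
The other patterns: stems ending in -n add -ul; stems ending in -k double the final consonant and add -uv; stems ending in -a or -l repeat the first consonant+vowel as a prefix.
So rerowim → rerowimal.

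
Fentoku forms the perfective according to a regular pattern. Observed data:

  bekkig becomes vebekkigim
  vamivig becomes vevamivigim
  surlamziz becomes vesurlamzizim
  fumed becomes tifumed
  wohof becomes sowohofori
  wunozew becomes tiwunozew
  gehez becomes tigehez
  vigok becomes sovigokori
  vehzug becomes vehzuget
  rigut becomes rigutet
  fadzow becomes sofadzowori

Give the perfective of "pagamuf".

wunozew and fadzow both end in -w yet inflect differently (tiwunozew, sofadzowori), so the final letter is not what conditions the rule; the last vowel is.
"pagamuf" has last vowel 'u'. The stems whose last vowel is 'u' (rigut → rigutet, vehzug → vehzuget) add -et.
So pagamuf → pagamufet.

pagamufet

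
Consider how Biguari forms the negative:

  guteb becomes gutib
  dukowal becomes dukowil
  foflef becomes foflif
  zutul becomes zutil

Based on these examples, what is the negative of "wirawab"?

Every pair shown (guteb → gutib, dukowal → dukowil, foflef → foflif, …) follows the same rule: change the last vowel to 'i'.
So wirawab → wirawib.

wirawib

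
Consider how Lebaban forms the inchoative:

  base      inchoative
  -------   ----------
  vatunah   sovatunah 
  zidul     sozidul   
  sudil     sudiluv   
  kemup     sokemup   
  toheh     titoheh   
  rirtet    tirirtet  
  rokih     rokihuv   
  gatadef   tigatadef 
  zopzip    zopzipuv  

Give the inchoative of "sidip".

sidipuv

rokih and toheh both end in -h yet inflect differently (rokihuv, titoheh), so the final letter is not what conditions the rule; the last vowel is.
"sidip" has last vowel 'i'. The stems whose last vowel is 'i' (zopzip → zopzipuv, sudil → sudiluv, rokih → rokihuv) add -uv.
So sidip → sidipuv.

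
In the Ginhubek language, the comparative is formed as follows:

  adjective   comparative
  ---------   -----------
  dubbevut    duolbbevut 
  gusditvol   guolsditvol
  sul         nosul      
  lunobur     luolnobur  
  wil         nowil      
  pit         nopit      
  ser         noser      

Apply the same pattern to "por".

nopor

sul and gusditvol both end in -l yet inflect differently (nosul, guolsditvol), so the final letter is not what conditions the rule; the number of vowels is.
"por" has 1 vowel. The stems with 1 vowel (sul → nosul, pit → nopit, wil → nowil) add the prefix no-.
So por → nopor.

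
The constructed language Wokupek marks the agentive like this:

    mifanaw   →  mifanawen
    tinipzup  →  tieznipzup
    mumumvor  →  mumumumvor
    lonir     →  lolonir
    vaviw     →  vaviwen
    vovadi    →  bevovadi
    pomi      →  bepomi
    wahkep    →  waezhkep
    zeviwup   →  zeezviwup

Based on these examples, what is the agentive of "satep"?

lonir and pomi both have last vowel 'i' yet inflect differently (lolonir, bepomi), so the last vowel is not what conditions the rule; the final letter is.
"satep" ends in -p. The stems ending in -p (zeviwup → zeezviwup, tinipzup → tieznipzup, wahkep → waezhkep) insert -ez- after the first vowel.
So satep → saeztep.

saeztep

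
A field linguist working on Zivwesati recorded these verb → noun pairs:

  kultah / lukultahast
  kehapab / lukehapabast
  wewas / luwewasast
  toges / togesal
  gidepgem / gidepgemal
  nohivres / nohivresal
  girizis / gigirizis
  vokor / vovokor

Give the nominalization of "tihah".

wewas and toges both end in -s yet inflect differently (luwewasast, togesal), so the final letter is not what conditions the rule; the last vowel is.
"tihah" has last vowel 'a'. The stems whose last vowel is 'a' (kultah → lukultahast, kehapab → lukehapabast, wewas → luwewasast) add lu- … -ast around the stem.
So tihah → lutihahast.

lutihahast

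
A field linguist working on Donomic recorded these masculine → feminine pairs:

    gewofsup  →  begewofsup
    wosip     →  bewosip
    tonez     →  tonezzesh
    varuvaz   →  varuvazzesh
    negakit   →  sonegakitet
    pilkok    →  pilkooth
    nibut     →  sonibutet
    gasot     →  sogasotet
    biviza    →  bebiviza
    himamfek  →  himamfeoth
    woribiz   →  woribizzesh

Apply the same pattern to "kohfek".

tonez and himamfek both have last vowel 'e' yet inflect differently (tonezzesh, himamfeoth), so the last vowel is not what conditions the rule; the final letter is.
"kohfek" ends in -k. The stems ending in -k (himamfek → himamfeoth, pilkok → pilkooth) drop the final letter and add -oth.
So kohfek → kohfeoth.

kohfeoth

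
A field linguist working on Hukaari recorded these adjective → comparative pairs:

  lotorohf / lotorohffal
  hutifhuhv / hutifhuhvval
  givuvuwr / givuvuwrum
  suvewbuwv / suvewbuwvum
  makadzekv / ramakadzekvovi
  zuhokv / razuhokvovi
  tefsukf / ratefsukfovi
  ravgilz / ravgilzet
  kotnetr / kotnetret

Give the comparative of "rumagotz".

hutifhuhv and suvewbuwv both end in -v yet inflect differently (hutifhuhvval, suvewbuwvum), so the final letter is not what conditions the rule; the second-to-last letter is.
"rumagotz" has second-to-last letter 't'. The one such stem in the data (kotnetr → kotnetret) adds -et, so the same rule applies.
The other patterns: stems whose second-to-last letter is 'h' double the final consonant and add -al; stems whose second-to-last letter is 'w' add -um; stems whose second-to-last letter is 'k' add ra- … -ovi around the stem.
So rumagotz → rumagotzet.

rumagotzet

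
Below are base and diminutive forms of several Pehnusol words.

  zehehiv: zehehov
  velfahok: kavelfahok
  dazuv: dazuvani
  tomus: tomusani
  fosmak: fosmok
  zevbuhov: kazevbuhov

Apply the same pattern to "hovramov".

dazuv and zehehiv both end in -v yet inflect differently (dazuvani, zehehov), so the final letter is not what conditions the rule; the last vowel is.
"hovramov" has last vowel 'o'. The stems whose last vowel is 'o' (zevbuhov → kazevbuhov, velfahok → kavelfahok) add the prefix ka-.
So hovramov → kahovramov.

kahovramov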